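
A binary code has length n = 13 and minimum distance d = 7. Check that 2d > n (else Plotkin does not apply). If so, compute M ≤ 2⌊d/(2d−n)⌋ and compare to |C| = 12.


Plotkin bound M ≤ 14; given |C| = 12 ≤ bound (satisfied).

Check applicability: 2d = 14, n = 13.
2d − n = 1 > 0, so Plotkin applies.
Compute d/(2d−n) = 7/1 ≈ 7.0000.
⌊d/(2d−n)⌋ = 7.
Plotkin bound: M ≤ 2·7 = 14.
Given |C| = 12, check: satisfied.
This |C| is below the Plotkin bound.


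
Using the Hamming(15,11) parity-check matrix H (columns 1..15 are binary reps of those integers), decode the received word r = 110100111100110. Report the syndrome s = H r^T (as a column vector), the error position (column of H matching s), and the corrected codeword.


s = (1, 0, 0, 0)^T, error position = 8, corrected codeword c = 110100101100110

Compute s = H r^T mod 2 one row at a time:
  s_1 = 1 + 1 + 1 + 0 + 0 + 1 + 1 + 0 = 5 ≡ 1 (mod 2).
  s_2 = 1 + 0 + 0 + 1 + 0 + 1 + 1 + 0 = 4 ≡ 0 (mod 2).
  s_3 = 1 + 0 + 0 + 1 + 1 + 0 + 1 + 0 = 4 ≡ 0 (mod 2).
  s_4 = 1 + 0 + 0 + 1 + 1 + 0 + 1 + 0 = 4 ≡ 0 (mod 2).
s = (1, 0, 0, 0)^T — this equals column 8 of H (binary 1000), so error is at position 8.
Correct: flip bit 8 of r = 110100111100110 to get c = 110100101100110.


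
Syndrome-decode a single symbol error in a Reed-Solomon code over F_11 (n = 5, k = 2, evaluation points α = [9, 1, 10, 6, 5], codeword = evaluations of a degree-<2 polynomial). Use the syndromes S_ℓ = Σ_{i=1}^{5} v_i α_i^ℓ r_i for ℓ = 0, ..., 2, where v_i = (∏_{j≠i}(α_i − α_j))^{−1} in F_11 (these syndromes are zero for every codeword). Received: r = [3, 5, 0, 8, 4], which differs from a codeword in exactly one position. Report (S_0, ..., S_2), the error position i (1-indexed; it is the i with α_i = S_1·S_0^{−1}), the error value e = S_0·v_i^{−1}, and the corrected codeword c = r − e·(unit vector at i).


S = (8, 4, 2), error at position 4, error magnitude e = 7, c = [3, 5, 0, 1, 4].

Step 1: column multipliers v_i = (∏_{j≠i}(α_i − α_j))^{−1} mod 11.
  i = 1 (α = 9): (9−1)(9−10)(9−6)(9−5) = 8·(−1)·3·4 = −96 ≡ 3, so v_1 = 3^{−1} = 4 (mod 11).
  i = 2 (α = 1): (1−9)(1−10)(1−6)(1−5) = (−8)·(−9)·(−5)·(−4) = 1440 ≡ 10, so v_2 = 10^{−1} = 10 (mod 11).
  i = 3 (α = 10): (10−9)(10−1)(10−6)(10−5) = 1·9·4·5 = 180 ≡ 4, so v_3 = 4^{−1} = 3 (mod 11).
  i = 4 (α = 6): (6−9)(6−1)(6−10)(6−5) = (−3)·5·(−4)·1 = 60 ≡ 5, so v_4 = 5^{−1} = 9 (mod 11).
  i = 5 (α = 5): (5−9)(5−1)(5−10)(5−6) = (−4)·4·(−5)·(−1) = −80 ≡ 8, so v_5 = 8^{−1} = 7 (mod 11).
  v = [4, 10, 3, 9, 7].
Step 2: syndromes of r = [3, 5, 0, 8, 4] (all sums mod 11).
  S_0 = Σ v_i r_i = 4·3 + 10·5 + 3·0 + 9·8 + 7·4 = 162 ≡ 8.
  S_1 = Σ v_i α_i r_i = 4·9·3 + 10·1·5 + 3·10·0 + 9·6·8 + 7·5·4 = 730 ≡ 4.
  α_i^2 mod 11 = [4, 1, 1, 3, 3].
  S_2 = Σ v_i α_i^2 r_i = 4·4·3 + 10·1·5 + 3·1·0 + 9·3·8 + 7·3·4 = 398 ≡ 2.
  S = (8, 4, 2) ≠ 0, so r is not a codeword (an error is present).
Step 3: locate the error. For a single error e at position i, S_ℓ = v_i·e·α_i^ℓ, so α_err = S_1/S_0.
  S_0^{−1} = 8^{−1} = 7 (mod 11), so α_err = 4·7 = 28 ≡ 6 = α_4. Error position i = 4.
  Consistency check: S_2/S_1 = 2·3 = 6 ≡ 6 = α_err ✓ (single-error assumption holds).
Step 4: error magnitude e = S_0/v_4 = S_0·∏_{j≠4}(α_4 − α_j) = 8·5 = 40 ≡ 7 (mod 11).
Step 5: correct position 4: c_4 = r_4 − e = 8 − 7 ≡ 1 (mod 11). Hence c = [3, 5, 0, 1, 4].
  Check: interpolating c through the α_i gives m(x) = 8 + 8·x (degree < 2) with m(α_i) = c_i for every i, so c is indeed a codeword.


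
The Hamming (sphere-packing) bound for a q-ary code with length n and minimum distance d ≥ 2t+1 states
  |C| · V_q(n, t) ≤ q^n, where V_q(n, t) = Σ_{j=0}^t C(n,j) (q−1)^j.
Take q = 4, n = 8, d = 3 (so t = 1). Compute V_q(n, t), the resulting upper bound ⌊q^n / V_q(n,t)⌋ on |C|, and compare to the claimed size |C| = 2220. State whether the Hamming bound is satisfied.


V_q(n, t) = 25, q^n = 65536, Hamming bound = 2621, |C| = 2220 ≤ bound (satisfied).

Step 1: Compute V_q(n, t) = Σ_{j=0}^1 C(n, j) (q−1)^j.
  j = 0: C(8,0)·(3)^0 = 1·1 = 1.
  j = 1: C(8,1)·(3)^1 = 8·3 = 24.
  V_q(n, t) = 1 + 24 = 25.
Step 2: q^n = 4^8 = 65536.
Step 3: Hamming bound ⌊q^n / V_q(n,t)⌋ = ⌊65536/25⌋ = 2621.
Step 4: Compare |C| = 2220 to 2621: satisfied.
The claimed |C| lies below the Hamming bound.


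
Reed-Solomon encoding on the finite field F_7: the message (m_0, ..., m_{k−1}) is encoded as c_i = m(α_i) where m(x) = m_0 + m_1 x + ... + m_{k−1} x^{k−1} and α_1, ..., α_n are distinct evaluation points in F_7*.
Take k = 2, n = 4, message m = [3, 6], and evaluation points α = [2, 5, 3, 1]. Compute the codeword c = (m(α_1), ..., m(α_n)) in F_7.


c = [1, 5, 0, 2]

Message polynomial: m(x) = 3 + 6·x (mod 7).
For each evaluation point α_i, compute m(α_i) mod 7:
  α_1 = 2: Horner steps 6 → 1, so m(2) = 1.
  α_2 = 5: Horner steps 6 → 5, so m(5) = 5.
  α_3 = 3: Horner steps 6 → 0, so m(3) = 0.
  α_4 = 1: Horner steps 6 → 2, so m(1) = 2.
Codeword c = [1, 5, 0, 2] ∈ F_7^4.


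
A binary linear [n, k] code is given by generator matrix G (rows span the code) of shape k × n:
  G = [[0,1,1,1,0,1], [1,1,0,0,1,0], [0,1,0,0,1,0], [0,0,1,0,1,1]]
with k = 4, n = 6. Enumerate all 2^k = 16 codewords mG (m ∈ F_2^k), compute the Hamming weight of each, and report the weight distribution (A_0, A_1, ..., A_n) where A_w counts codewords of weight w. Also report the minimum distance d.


Weight distribution: A_0 = 1, A_1 = 2, A_2 = 2, A_3 = 4, A_4 = 5, A_5 = 2. Minimum distance d = 1.

Enumerate all 2^4 = 16 messages m ∈ F_2^4.
For each, compute codeword c = mG in F_2^6, then tally its weight.
  m = 0000 → c = 000000, weight = 0.
  m = 1000 → c = 011101, weight = 4.
  m = 0100 → c = 110010, weight = 3.
  m = 1100 → c = 101111, weight = 5.
  m = 0010 → c = 010010, weight = 2.
  m = 1010 → c = 001111, weight = 4.
  m = 0110 → c = 100000, weight = 1.
  m = 1110 → c = 111101, weight = 5.
  m = 0001 → c = 001011, weight = 3.
  m = 1001 → c = 010110, weight = 3.
  m = 0101 → c = 111001, weight = 4.
  m = 1101 → c = 100100, weight = 2.
  m = 0011 → c = 011001, weight = 3.
  m = 1011 → c = 000100, weight = 1.
  m = 0111 → c = 101011, weight = 4.
  m = 1111 → c = 110110, weight = 4.
Tally weights:
  weight 0: 1 codewords.
  weight 1: 2 codewords.
  weight 2: 2 codewords.
  weight 3: 4 codewords.
  weight 4: 5 codewords.
  weight 5: 2 codewords.
Minimum distance d = smallest w > 0 with A_w > 0 = 1.
Sanity: Σ A_w = 16 = 2^4 = 16 ✓.


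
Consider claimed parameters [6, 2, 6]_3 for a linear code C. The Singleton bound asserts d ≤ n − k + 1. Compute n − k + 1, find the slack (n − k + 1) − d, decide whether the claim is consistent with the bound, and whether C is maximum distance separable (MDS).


Singleton RHS = n − k + 1 = 5, slack = -1, bound violated (no such code; not MDS).

Singleton bound: d ≤ n − k + 1.
Here n = 6, k = 2, so n − k + 1 = 5.
Given d = 6, check d ≤ 5: NO.
Slack = (n − k + 1) − d = -1.
The slack is negative: d = 6 exceeds n − k + 1 = 5 by 1, so the Singleton bound is violated and no linear [6, 2, 6]_3 code can exist. In particular it is not MDS (MDS requires d = n − k + 1 exactly).
Description: the claimed parameters are [6, 2, 6]_3; such a code would be impossible (violates the Singleton bound).


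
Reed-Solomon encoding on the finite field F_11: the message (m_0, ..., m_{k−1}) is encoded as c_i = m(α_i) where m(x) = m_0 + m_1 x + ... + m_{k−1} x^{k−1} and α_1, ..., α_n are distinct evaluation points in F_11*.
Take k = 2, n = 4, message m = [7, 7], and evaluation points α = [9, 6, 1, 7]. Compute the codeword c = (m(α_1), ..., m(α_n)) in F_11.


c = [4, 5, 3, 1]

Message polynomial: m(x) = 7 + 7·x (mod 11).
For each evaluation point α_i, compute m(α_i) mod 11:
  α_1 = 9: Horner steps 7 → 4, so m(9) = 4.
  α_2 = 6: Horner steps 7 → 5, so m(6) = 5.
  α_3 = 1: Horner steps 7 → 3, so m(1) = 3.
  α_4 = 7: Horner steps 7 → 1, so m(7) = 1.
Codeword c = [4, 5, 3, 1] ∈ F_11^4.


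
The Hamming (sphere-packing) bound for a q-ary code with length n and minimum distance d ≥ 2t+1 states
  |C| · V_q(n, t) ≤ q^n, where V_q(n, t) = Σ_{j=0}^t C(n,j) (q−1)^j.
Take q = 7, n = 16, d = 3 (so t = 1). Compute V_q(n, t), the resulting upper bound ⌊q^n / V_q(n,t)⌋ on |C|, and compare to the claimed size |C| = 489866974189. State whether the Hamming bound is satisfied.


V_q(n, t) = 97, q^n = 33232930569601, Hamming bound = 342607531645, |C| = 489866974189 > bound (violated).

Step 1: Compute V_q(n, t) = Σ_{j=0}^1 C(n, j) (q−1)^j.
  j = 0: C(16,0)·(6)^0 = 1·1 = 1.
  j = 1: C(16,1)·(6)^1 = 16·6 = 96.
  V_q(n, t) = 1 + 96 = 97.
Step 2: q^n = 7^16 = 33232930569601.
Step 3: Hamming bound ⌊q^n / V_q(n,t)⌋ = ⌊33232930569601/97⌋ = 342607531645.
Step 4: Compare |C| = 489866974189 to 342607531645: violated.
The claimed |C| lies above the Hamming bound, so no 7-ary code of length 16 with d ≥ 3 can have 489866974189 codewords.


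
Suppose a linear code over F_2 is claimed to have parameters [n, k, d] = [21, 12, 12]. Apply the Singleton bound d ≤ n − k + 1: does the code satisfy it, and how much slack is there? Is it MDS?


Singleton RHS = n − k + 1 = 10, slack = -2, bound violated (no such code; not MDS).

Singleton bound: d ≤ n − k + 1.
Here n = 21, k = 12, so n − k + 1 = 10.
Given d = 12, check d ≤ 10: NO.
Slack = (n − k + 1) − d = -2.
The slack is negative: d = 12 exceeds n − k + 1 = 10 by 2, so the Singleton bound is violated and no linear [21, 12, 12]_2 code can exist. In particular it is not MDS (MDS requires d = n − k + 1 exactly).
Description: the claimed parameters are [21, 12, 12]_2; such a code would be impossible (violates the Singleton bound).


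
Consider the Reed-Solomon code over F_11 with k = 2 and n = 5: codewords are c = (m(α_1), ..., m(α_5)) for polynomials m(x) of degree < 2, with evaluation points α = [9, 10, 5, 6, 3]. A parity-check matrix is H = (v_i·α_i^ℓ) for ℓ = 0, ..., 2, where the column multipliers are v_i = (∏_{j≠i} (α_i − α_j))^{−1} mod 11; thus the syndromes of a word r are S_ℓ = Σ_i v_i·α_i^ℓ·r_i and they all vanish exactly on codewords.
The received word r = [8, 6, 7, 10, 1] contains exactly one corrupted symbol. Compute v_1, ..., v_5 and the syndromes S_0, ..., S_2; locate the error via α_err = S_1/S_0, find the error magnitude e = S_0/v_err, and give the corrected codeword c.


S = (9, 2, 9), error at position 2, error magnitude e = 6, c = [8, 0, 7, 10, 1].

Step 1: column multipliers v_i = (∏_{j≠i}(α_i − α_j))^{−1} mod 11.
  i = 1 (α = 9): (9−10)(9−5)(9−6)(9−3) = (−1)·4·3·6 = −72 ≡ 5, so v_1 = 5^{−1} = 9 (mod 11).
  i = 2 (α = 10): (10−9)(10−5)(10−6)(10−3) = 1·5·4·7 = 140 ≡ 8, so v_2 = 8^{−1} = 7 (mod 11).
  i = 3 (α = 5): (5−9)(5−10)(5−6)(5−3) = (−4)·(−5)·(−1)·2 = −40 ≡ 4, so v_3 = 4^{−1} = 3 (mod 11).
  i = 4 (α = 6): (6−9)(6−10)(6−5)(6−3) = (−3)·(−4)·1·3 = 36 ≡ 3, so v_4 = 3^{−1} = 4 (mod 11).
  i = 5 (α = 3): (3−9)(3−10)(3−5)(3−6) = (−6)·(−7)·(−2)·(−3) = 252 ≡ 10, so v_5 = 10^{−1} = 10 (mod 11).
  v = [9, 7, 3, 4, 10].
Step 2: syndromes of r = [8, 6, 7, 10, 1] (all sums mod 11).
  S_0 = Σ v_i r_i = 9·8 + 7·6 + 3·7 + 4·10 + 10·1 = 185 ≡ 9.
  S_1 = Σ v_i α_i r_i = 9·9·8 + 7·10·6 + 3·5·7 + 4·6·10 + 10·3·1 = 1443 ≡ 2.
  α_i^2 mod 11 = [4, 1, 3, 3, 9].
  S_2 = Σ v_i α_i^2 r_i = 9·4·8 + 7·1·6 + 3·3·7 + 4·3·10 + 10·9·1 = 603 ≡ 9.
  S = (9, 2, 9) ≠ 0, so r is not a codeword (an error is present).
Step 3: locate the error. For a single error e at position i, S_ℓ = v_i·e·α_i^ℓ, so α_err = S_1/S_0.
  S_0^{−1} = 9^{−1} = 5 (mod 11), so α_err = 2·5 = 10 ≡ 10 = α_2. Error position i = 2.
  Consistency check: S_2/S_1 = 9·6 = 54 ≡ 10 = α_err ✓ (single-error assumption holds).
Step 4: error magnitude e = S_0/v_2 = S_0·∏_{j≠2}(α_2 − α_j) = 9·8 = 72 ≡ 6 (mod 11).
Step 5: correct position 2: c_2 = r_2 − e = 6 − 6 ≡ 0 (mod 11). Hence c = [8, 0, 7, 10, 1].
  Check: interpolating c through the α_i gives m(x) = 3 + 3·x (degree < 2) with m(α_i) = c_i for every i, so c is indeed a codeword.


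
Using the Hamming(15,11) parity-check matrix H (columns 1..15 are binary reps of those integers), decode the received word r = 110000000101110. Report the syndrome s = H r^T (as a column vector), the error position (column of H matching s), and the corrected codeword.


s = (0, 1, 1, 0)^T, error position = 6, corrected codeword c = 110001000101110

Compute s = H r^T mod 2 one row at a time:
  s_1 = 0 + 0 + 1 + 0 + 1 + 1 + 1 + 0 = 4 ≡ 0 (mod 2).
  s_2 = 0 + 0 + 0 + 0 + 1 + 1 + 1 + 0 = 3 ≡ 1 (mod 2).
  s_3 = 1 + 0 + 0 + 0 + 1 + 0 + 1 + 0 = 3 ≡ 1 (mod 2).
  s_4 = 1 + 0 + 0 + 0 + 0 + 0 + 1 + 0 = 2 ≡ 0 (mod 2).
s = (0, 1, 1, 0)^T — this equals column 6 of H (binary 0110), so error is at position 6.
Correct: flip bit 6 of r = 110000000101110 to get c = 110001000101110.


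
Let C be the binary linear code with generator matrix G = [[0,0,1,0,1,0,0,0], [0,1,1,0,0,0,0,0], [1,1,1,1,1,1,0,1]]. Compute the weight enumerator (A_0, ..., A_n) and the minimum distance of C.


Weight distribution: A_0 = 1, A_2 = 3, A_5 = 3, A_7 = 1. Minimum distance d = 2.

Enumerate all 2^3 = 8 messages m ∈ F_2^3.
For each, compute codeword c = mG in F_2^8, then tally its weight.
  m = 000 → c = 00000000, weight = 0.
  m = 100 → c = 00101000, weight = 2.
  m = 010 → c = 01100000, weight = 2.
  m = 110 → c = 01001000, weight = 2.
  m = 001 → c = 11111101, weight = 7.
  m = 101 → c = 11010101, weight = 5.
  m = 011 → c = 10011101, weight = 5.
  m = 111 → c = 10110101, weight = 5.
Tally weights:
  weight 0: 1 codewords.
  weight 2: 3 codewords.
  weight 5: 3 codewords.
  weight 7: 1 codewords.
Minimum distance d = smallest w > 0 with A_w > 0 = 2.
Sanity: Σ A_w = 8 = 2^3 = 8 ✓.


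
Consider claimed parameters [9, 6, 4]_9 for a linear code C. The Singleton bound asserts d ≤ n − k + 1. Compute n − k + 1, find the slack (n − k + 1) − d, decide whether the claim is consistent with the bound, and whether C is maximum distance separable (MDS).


Singleton RHS = n − k + 1 = 4, slack = 0, bound satisfied, MDS.

Singleton bound: d ≤ n − k + 1.
Here n = 9, k = 6, so n − k + 1 = 4.
Given d = 4, check d ≤ 4: YES.
Slack = (n − k + 1) − d = 0.
The code is MDS (slack = 0).
Description: the claimed parameters are [9, 6, 4]_9; such a code would be MDS (meets Singleton bound).


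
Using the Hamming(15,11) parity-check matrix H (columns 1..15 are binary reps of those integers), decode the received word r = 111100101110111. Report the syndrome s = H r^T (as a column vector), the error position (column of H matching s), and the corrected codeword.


s = (0, 1, 1, 1)^T, error position = 7, corrected codeword c = 111100001110111

Compute s = H r^T mod 2 one row at a time:
  s_1 = 0 + 1 + 1 + 1 + 0 + 1 + 1 + 1 = 6 ≡ 0 (mod 2).
  s_2 = 1 + 0 + 0 + 1 + 0 + 1 + 1 + 1 = 5 ≡ 1 (mod 2).
  s_3 = 1 + 1 + 0 + 1 + 1 + 1 + 1 + 1 = 7 ≡ 1 (mod 2).
  s_4 = 1 + 1 + 0 + 1 + 1 + 1 + 1 + 1 = 7 ≡ 1 (mod 2).
s = (0, 1, 1, 1)^T — this equals column 7 of H (binary 0111), so error is at position 7.
Correct: flip bit 7 of r = 111100101110111 to get c = 111100001110111.


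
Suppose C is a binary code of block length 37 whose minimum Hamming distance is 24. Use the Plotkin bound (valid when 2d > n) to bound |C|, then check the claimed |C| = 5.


Plotkin bound M ≤ 4; given |C| = 5 > bound (violated).

Check applicability: 2d = 48, n = 37.
2d − n = 11 > 0, so Plotkin applies.
Compute d/(2d−n) = 24/11 ≈ 2.1818.
⌊d/(2d−n)⌋ = 2.
Plotkin bound: M ≤ 2·2 = 4.
Given |C| = 5, check: VIOLATED.
This |C| is above the Plotkin bound, so no binary code with n = 37, d = 24 and 5 codewords exists.


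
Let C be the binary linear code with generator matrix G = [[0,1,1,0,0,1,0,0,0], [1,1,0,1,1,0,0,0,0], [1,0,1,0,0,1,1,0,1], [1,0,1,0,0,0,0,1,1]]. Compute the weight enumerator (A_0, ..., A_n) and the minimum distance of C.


Weight distribution: A_0 = 1, A_3 = 2, A_4 = 5, A_5 = 4, A_6 = 2, A_7 = 2. Minimum distance d = 3.

Enumerate all 2^4 = 16 messages m ∈ F_2^4.
For each, compute codeword c = mG in F_2^9, then tally its weight.
  m = 0000 → c = 000000000, weight = 0.
  m = 1000 → c = 011001000, weight = 3.
  m = 0100 → c = 110110000, weight = 4.
  m = 1100 → c = 101111000, weight = 5.
  m = 0010 → c = 101001101, weight = 5.
  m = 1010 → c = 110000101, weight = 4.
  m = 0110 → c = 011111101, weight = 7.
  m = 1110 → c = 000110101, weight = 4.
  m = 0001 → c = 101000011, weight = 4.
  m = 1001 → c = 110001011, weight = 5.
  m = 0101 → c = 011110011, weight = 6.
  m = 1101 → c = 000111011, weight = 5.
  m = 0011 → c = 000001110, weight = 3.
  m = 1011 → c = 011000110, weight = 4.
  m = 0111 → c = 110111110, weight = 7.
  m = 1111 → c = 101110110, weight = 6.
Tally weights:
  weight 0: 1 codewords.
  weight 3: 2 codewords.
  weight 4: 5 codewords.
  weight 5: 4 codewords.
  weight 6: 2 codewords.
  weight 7: 2 codewords.
Minimum distance d = smallest w > 0 with A_w > 0 = 3.
Sanity: Σ A_w = 16 = 2^4 = 16 ✓.


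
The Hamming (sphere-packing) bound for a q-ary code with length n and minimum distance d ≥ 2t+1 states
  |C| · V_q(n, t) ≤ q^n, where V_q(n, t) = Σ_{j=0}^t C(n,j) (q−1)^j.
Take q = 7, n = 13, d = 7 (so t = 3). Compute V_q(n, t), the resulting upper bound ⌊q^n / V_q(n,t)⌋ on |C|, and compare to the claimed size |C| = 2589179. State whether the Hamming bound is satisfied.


V_q(n, t) = 64663, q^n = 96889010407, Hamming bound = 1498368, |C| = 2589179 > bound (violated).

Step 1: Compute V_q(n, t) = Σ_{j=0}^3 C(n, j) (q−1)^j.
  j = 0: C(13,0)·(6)^0 = 1·1 = 1.
  j = 1: C(13,1)·(6)^1 = 13·6 = 78.
  j = 2: C(13,2)·(6)^2 = 78·36 = 2808.
  j = 3: C(13,3)·(6)^3 = 286·216 = 61776.
  V_q(n, t) = 1 + 78 + 2808 + 61776 = 64663.
Step 2: q^n = 7^13 = 96889010407.
Step 3: Hamming bound ⌊q^n / V_q(n,t)⌋ = ⌊96889010407/64663⌋ = 1498368.
Step 4: Compare |C| = 2589179 to 1498368: violated.
The claimed |C| lies above the Hamming bound, so no 7-ary code of length 13 with d ≥ 7 can have 2589179 codewords.


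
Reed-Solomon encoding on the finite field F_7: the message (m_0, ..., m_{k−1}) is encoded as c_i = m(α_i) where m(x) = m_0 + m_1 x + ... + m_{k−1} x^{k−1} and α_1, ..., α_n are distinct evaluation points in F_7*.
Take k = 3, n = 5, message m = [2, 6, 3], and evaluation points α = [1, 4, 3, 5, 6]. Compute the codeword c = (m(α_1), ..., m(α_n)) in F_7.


c = [4, 4, 5, 2, 6]

Message polynomial: m(x) = 2 + 6·x + 3·x^2 (mod 7).
For each evaluation point α_i, compute m(α_i) mod 7:
  α_1 = 1: Horner steps 3 → 2 → 4, so m(1) = 4.
  α_2 = 4: Horner steps 3 → 4 → 4, so m(4) = 4.
  α_3 = 3: Horner steps 3 → 1 → 5, so m(3) = 5.
  α_4 = 5: Horner steps 3 → 0 → 2, so m(5) = 2.
  α_5 = 6: Horner steps 3 → 3 → 6, so m(6) = 6.
Codeword c = [4, 4, 5, 2, 6] ∈ F_7^5.


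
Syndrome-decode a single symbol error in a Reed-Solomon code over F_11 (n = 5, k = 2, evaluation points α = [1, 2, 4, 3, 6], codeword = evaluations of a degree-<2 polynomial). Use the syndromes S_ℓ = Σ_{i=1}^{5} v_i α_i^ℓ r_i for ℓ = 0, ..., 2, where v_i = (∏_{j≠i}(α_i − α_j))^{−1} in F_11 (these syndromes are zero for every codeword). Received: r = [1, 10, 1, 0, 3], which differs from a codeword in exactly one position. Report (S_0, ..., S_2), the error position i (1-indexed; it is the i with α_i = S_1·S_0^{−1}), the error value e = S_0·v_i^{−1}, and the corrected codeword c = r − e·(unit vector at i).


S = (10, 10, 10), error at position 1, error magnitude e = 3, c = [9, 10, 1, 0, 3].

Step 1: column multipliers v_i = (∏_{j≠i}(α_i − α_j))^{−1} mod 11.
  i = 1 (α = 1): (1−2)(1−4)(1−3)(1−6) = (−1)·(−3)·(−2)·(−5) = 30 ≡ 8, so v_1 = 8^{−1} = 7 (mod 11).
  i = 2 (α = 2): (2−1)(2−4)(2−3)(2−6) = 1·(−2)·(−1)·(−4) = −8 ≡ 3, so v_2 = 3^{−1} = 4 (mod 11).
  i = 3 (α = 4): (4−1)(4−2)(4−3)(4−6) = 3·2·1·(−2) = −12 ≡ 10, so v_3 = 10^{−1} = 10 (mod 11).
  i = 4 (α = 3): (3−1)(3−2)(3−4)(3−6) = 2·1·(−1)·(−3) = 6 ≡ 6, so v_4 = 6^{−1} = 2 (mod 11).
  i = 5 (α = 6): (6−1)(6−2)(6−4)(6−3) = 5·4·2·3 = 120 ≡ 10, so v_5 = 10^{−1} = 10 (mod 11).
  v = [7, 4, 10, 2, 10].
Step 2: syndromes of r = [1, 10, 1, 0, 3] (all sums mod 11).
  S_0 = Σ v_i r_i = 7·1 + 4·10 + 10·1 + 2·0 + 10·3 = 87 ≡ 10.
  S_1 = Σ v_i α_i r_i = 7·1·1 + 4·2·10 + 10·4·1 + 2·3·0 + 10·6·3 = 307 ≡ 10.
  α_i^2 mod 11 = [1, 4, 5, 9, 3].
  S_2 = Σ v_i α_i^2 r_i = 7·1·1 + 4·4·10 + 10·5·1 + 2·9·0 + 10·3·3 = 307 ≡ 10.
  S = (10, 10, 10) ≠ 0, so r is not a codeword (an error is present).
Step 3: locate the error. For a single error e at position i, S_ℓ = v_i·e·α_i^ℓ, so α_err = S_1/S_0.
  S_0^{−1} = 10^{−1} = 10 (mod 11), so α_err = 10·10 = 100 ≡ 1 = α_1. Error position i = 1.
  Consistency check: S_2/S_1 = 10·10 = 100 ≡ 1 = α_err ✓ (single-error assumption holds).
Step 4: error magnitude e = S_0/v_1 = S_0·∏_{j≠1}(α_1 − α_j) = 10·8 = 80 ≡ 3 (mod 11).
Step 5: correct position 1: c_1 = r_1 − e = 1 − 3 ≡ 9 (mod 11). Hence c = [9, 10, 1, 0, 3].
  Check: interpolating c through the α_i gives m(x) = 8 + 1·x (degree < 2) with m(α_i) = c_i for every i, so c is indeed a codeword.


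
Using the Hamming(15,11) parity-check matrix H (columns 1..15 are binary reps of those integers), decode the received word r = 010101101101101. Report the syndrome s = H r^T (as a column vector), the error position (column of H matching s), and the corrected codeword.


s = (1, 0, 1, 0)^T, error position = 10, corrected codeword c = 010101101001101

Compute s = H r^T mod 2 one row at a time:
  s_1 = 0 + 1 + 1 + 0 + 1 + 1 + 0 + 1 = 5 ≡ 1 (mod 2).
  s_2 = 1 + 0 + 1 + 1 + 1 + 1 + 0 + 1 = 6 ≡ 0 (mod 2).
  s_3 = 1 + 0 + 1 + 1 + 1 + 0 + 0 + 1 = 5 ≡ 1 (mod 2).
  s_4 = 0 + 0 + 0 + 1 + 1 + 0 + 1 + 1 = 4 ≡ 0 (mod 2).
s = (1, 0, 1, 0)^T — this equals column 10 of H (binary 1010), so error is at position 10.
Correct: flip bit 10 of r = 010101101101101 to get c = 010101101001101.


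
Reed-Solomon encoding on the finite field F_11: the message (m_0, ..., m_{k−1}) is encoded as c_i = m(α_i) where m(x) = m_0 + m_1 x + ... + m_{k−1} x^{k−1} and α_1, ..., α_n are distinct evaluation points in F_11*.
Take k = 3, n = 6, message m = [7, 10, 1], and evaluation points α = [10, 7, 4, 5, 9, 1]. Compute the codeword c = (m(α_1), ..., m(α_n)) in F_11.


c = [9, 5, 8, 5, 2, 7]

Message polynomial: m(x) = 7 + 10·x + 1·x^2 (mod 11).
For each evaluation point α_i, compute m(α_i) mod 11:
  α_1 = 10: Horner steps 1 → 9 → 9, so m(10) = 9.
  α_2 = 7: Horner steps 1 → 6 → 5, so m(7) = 5.
  α_3 = 4: Horner steps 1 → 3 → 8, so m(4) = 8.
  α_4 = 5: Horner steps 1 → 4 → 5, so m(5) = 5.
  α_5 = 9: Horner steps 1 → 8 → 2, so m(9) = 2.
  α_6 = 1: Horner steps 1 → 0 → 7, so m(1) = 7.
Codeword c = [9, 5, 8, 5, 2, 7] ∈ F_11^6.


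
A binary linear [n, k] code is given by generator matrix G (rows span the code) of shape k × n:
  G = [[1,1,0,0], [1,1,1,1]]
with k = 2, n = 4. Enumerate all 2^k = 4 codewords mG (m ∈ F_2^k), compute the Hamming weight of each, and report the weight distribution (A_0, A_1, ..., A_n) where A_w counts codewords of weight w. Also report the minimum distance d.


Weight distribution: A_0 = 1, A_2 = 2, A_4 = 1. Minimum distance d = 2.

Enumerate all 2^2 = 4 messages m ∈ F_2^2.
For each, compute codeword c = mG in F_2^4, then tally its weight.
  m = 00 → c = 0000, weight = 0.
  m = 10 → c = 1100, weight = 2.
  m = 01 → c = 1111, weight = 4.
  m = 11 → c = 0011, weight = 2.
Tally weights:
  weight 0: 1 codewords.
  weight 2: 2 codewords.
  weight 4: 1 codewords.
Minimum distance d = smallest w > 0 with A_w > 0 = 2.
Sanity: Σ A_w = 4 = 2^2 = 4 ✓.


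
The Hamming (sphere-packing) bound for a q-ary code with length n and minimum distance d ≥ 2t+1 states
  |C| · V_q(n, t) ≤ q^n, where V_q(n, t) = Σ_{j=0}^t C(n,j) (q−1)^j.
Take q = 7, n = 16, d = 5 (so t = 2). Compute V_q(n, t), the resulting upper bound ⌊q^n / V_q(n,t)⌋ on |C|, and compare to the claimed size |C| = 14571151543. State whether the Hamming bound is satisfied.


V_q(n, t) = 4417, q^n = 33232930569601, Hamming bound = 7523869270, |C| = 14571151543 > bound (violated).

Step 1: Compute V_q(n, t) = Σ_{j=0}^2 C(n, j) (q−1)^j.
  j = 0: C(16,0)·(6)^0 = 1·1 = 1.
  j = 1: C(16,1)·(6)^1 = 16·6 = 96.
  j = 2: C(16,2)·(6)^2 = 120·36 = 4320.
  V_q(n, t) = 1 + 96 + 4320 = 4417.
Step 2: q^n = 7^16 = 33232930569601.
Step 3: Hamming bound ⌊q^n / V_q(n,t)⌋ = ⌊33232930569601/4417⌋ = 7523869270.
Step 4: Compare |C| = 14571151543 to 7523869270: violated.
The claimed |C| lies above the Hamming bound, so no 7-ary code of length 16 with d ≥ 5 can have 14571151543 codewords.


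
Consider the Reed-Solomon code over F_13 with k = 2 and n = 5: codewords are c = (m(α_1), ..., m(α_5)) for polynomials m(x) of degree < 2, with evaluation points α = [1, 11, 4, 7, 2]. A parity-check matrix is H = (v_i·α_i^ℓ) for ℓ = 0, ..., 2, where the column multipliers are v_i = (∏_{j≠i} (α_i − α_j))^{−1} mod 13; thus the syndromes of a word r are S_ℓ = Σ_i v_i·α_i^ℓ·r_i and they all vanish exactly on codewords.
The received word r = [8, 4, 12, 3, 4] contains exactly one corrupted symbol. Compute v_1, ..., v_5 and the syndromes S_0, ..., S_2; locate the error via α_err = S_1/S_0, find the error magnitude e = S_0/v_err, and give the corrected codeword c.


S = (12, 11, 9), error at position 5, error magnitude e = 12, c = [8, 4, 12, 3, 5].

Step 1: column multipliers v_i = (∏_{j≠i}(α_i − α_j))^{−1} mod 13.
  i = 1 (α = 1): (1−11)(1−4)(1−7)(1−2) = (−10)·(−3)·(−6)·(−1) = 180 ≡ 11, so v_1 = 11^{−1} = 6 (mod 13).
  i = 2 (α = 11): (11−1)(11−4)(11−7)(11−2) = 10·7·4·9 = 2520 ≡ 11, so v_2 = 11^{−1} = 6 (mod 13).
  i = 3 (α = 4): (4−1)(4−11)(4−7)(4−2) = 3·(−7)·(−3)·2 = 126 ≡ 9, so v_3 = 9^{−1} = 3 (mod 13).
  i = 4 (α = 7): (7−1)(7−11)(7−4)(7−2) = 6·(−4)·3·5 = −360 ≡ 4, so v_4 = 4^{−1} = 10 (mod 13).
  i = 5 (α = 2): (2−1)(2−11)(2−4)(2−7) = 1·(−9)·(−2)·(−5) = −90 ≡ 1, so v_5 = 1^{−1} = 1 (mod 13).
  v = [6, 6, 3, 10, 1].
Step 2: syndromes of r = [8, 4, 12, 3, 4] (all sums mod 13).
  S_0 = Σ v_i r_i = 6·8 + 6·4 + 3·12 + 10·3 + 1·4 = 142 ≡ 12.
  S_1 = Σ v_i α_i r_i = 6·1·8 + 6·11·4 + 3·4·12 + 10·7·3 + 1·2·4 = 674 ≡ 11.
  α_i^2 mod 13 = [1, 4, 3, 10, 4].
  S_2 = Σ v_i α_i^2 r_i = 6·1·8 + 6·4·4 + 3·3·12 + 10·10·3 + 1·4·4 = 568 ≡ 9.
  S = (12, 11, 9) ≠ 0, so r is not a codeword (an error is present).
Step 3: locate the error. For a single error e at position i, S_ℓ = v_i·e·α_i^ℓ, so α_err = S_1/S_0.
  S_0^{−1} = 12^{−1} = 12 (mod 13), so α_err = 11·12 = 132 ≡ 2 = α_5. Error position i = 5.
  Consistency check: S_2/S_1 = 9·6 = 54 ≡ 2 = α_err ✓ (single-error assumption holds).
Step 4: error magnitude e = S_0/v_5 = S_0·∏_{j≠5}(α_5 − α_j) = 12·1 = 12 ≡ 12 (mod 13).
Step 5: correct position 5: c_5 = r_5 − e = 4 − 12 ≡ 5 (mod 13). Hence c = [8, 4, 12, 3, 5].
  Check: interpolating c through the α_i gives m(x) = 11 + 10·x (degree < 2) with m(α_i) = c_i for every i, so c is indeed a codeword.


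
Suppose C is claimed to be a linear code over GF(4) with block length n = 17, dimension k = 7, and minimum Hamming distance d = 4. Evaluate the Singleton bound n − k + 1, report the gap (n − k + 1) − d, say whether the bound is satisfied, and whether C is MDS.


Singleton RHS = n − k + 1 = 11, slack = 7, bound satisfied, not MDS.

Singleton bound: d ≤ n − k + 1.
Here n = 17, k = 7, so n − k + 1 = 11.
Given d = 4, check d ≤ 11: YES.
Slack = (n − k + 1) − d = 7.
The code is NOT MDS (slack = 7 > 0).
Description: the claimed parameters are [17, 7, 4]_4; such a code would be non-MDS.


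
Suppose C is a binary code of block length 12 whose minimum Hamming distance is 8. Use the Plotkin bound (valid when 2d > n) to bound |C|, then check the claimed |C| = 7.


Plotkin bound M ≤ 4; given |C| = 7 > bound (violated).

Check applicability: 2d = 16, n = 12.
2d − n = 4 > 0, so Plotkin applies.
Compute d/(2d−n) = 8/4 ≈ 2.0000.
⌊d/(2d−n)⌋ = 2.
Plotkin bound: M ≤ 2·2 = 4.
Given |C| = 7, check: VIOLATED.
This |C| is above the Plotkin bound, so no binary code with n = 12, d = 8 and 7 codewords exists.


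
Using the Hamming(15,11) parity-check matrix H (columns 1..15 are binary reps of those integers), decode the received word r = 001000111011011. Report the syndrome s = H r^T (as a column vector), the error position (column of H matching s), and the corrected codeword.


s = (0, 0, 1, 1)^T, error position = 3, corrected codeword c = 000000111011011

Compute s = H r^T mod 2 one row at a time:
  s_1 = 1 + 1 + 0 + 1 + 1 + 0 + 1 + 1 = 6 ≡ 0 (mod 2).
  s_2 = 0 + 0 + 0 + 1 + 1 + 0 + 1 + 1 = 4 ≡ 0 (mod 2).
  s_3 = 0 + 1 + 0 + 1 + 0 + 1 + 1 + 1 = 5 ≡ 1 (mod 2).
  s_4 = 0 + 1 + 0 + 1 + 1 + 1 + 0 + 1 = 5 ≡ 1 (mod 2).
s = (0, 0, 1, 1)^T — this equals column 3 of H (binary 0011), so error is at position 3.
Correct: flip bit 3 of r = 001000111011011 to get c = 000000111011011.


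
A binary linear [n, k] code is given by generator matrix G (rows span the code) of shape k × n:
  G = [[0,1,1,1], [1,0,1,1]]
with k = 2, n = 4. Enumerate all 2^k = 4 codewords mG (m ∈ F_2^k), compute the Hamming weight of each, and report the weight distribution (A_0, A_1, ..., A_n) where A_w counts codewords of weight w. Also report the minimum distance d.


Weight distribution: A_0 = 1, A_2 = 1, A_3 = 2. Minimum distance d = 2.

Enumerate all 2^2 = 4 messages m ∈ F_2^2.
For each, compute codeword c = mG in F_2^4, then tally its weight.
  m = 00 → c = 0000, weight = 0.
  m = 10 → c = 0111, weight = 3.
  m = 01 → c = 1011, weight = 3.
  m = 11 → c = 1100, weight = 2.
Tally weights:
  weight 0: 1 codewords.
  weight 2: 1 codewords.
  weight 3: 2 codewords.
Minimum distance d = smallest w > 0 with A_w > 0 = 2.
Sanity: Σ A_w = 4 = 2^2 = 4 ✓.


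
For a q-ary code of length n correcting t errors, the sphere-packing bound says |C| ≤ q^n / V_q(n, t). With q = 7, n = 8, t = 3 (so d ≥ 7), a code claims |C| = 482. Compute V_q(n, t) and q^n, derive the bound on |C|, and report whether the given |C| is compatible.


V_q(n, t) = 13153, q^n = 5764801, Hamming bound = 438, |C| = 482 > bound (violated).

Step 1: Compute V_q(n, t) = Σ_{j=0}^3 C(n, j) (q−1)^j.
  j = 0: C(8,0)·(6)^0 = 1·1 = 1.
  j = 1: C(8,1)·(6)^1 = 8·6 = 48.
  j = 2: C(8,2)·(6)^2 = 28·36 = 1008.
  j = 3: C(8,3)·(6)^3 = 56·216 = 12096.
  V_q(n, t) = 1 + 48 + 1008 + 12096 = 13153.
Step 2: q^n = 7^8 = 5764801.
Step 3: Hamming bound ⌊q^n / V_q(n,t)⌋ = ⌊5764801/13153⌋ = 438.
Step 4: Compare |C| = 482 to 438: violated.
The claimed |C| lies above the Hamming bound, so no 7-ary code of length 8 with d ≥ 7 can have 482 codewords.


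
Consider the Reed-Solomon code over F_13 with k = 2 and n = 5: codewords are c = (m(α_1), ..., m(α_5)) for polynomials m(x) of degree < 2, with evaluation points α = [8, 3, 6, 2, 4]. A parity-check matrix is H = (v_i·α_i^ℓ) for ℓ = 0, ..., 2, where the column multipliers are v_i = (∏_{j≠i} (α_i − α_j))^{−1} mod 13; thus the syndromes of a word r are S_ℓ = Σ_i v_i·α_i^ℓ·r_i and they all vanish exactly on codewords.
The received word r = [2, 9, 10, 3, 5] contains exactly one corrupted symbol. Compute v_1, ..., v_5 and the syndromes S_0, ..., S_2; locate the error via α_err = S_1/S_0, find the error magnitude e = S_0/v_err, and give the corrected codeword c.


S = (9, 5, 10), error at position 4, error magnitude e = 3, c = [2, 9, 10, 0, 5].

Step 1: column multipliers v_i = (∏_{j≠i}(α_i − α_j))^{−1} mod 13.
  i = 1 (α = 8): (8−3)(8−6)(8−2)(8−4) = 5·2·6·4 = 240 ≡ 6, so v_1 = 6^{−1} = 11 (mod 13).
  i = 2 (α = 3): (3−8)(3−6)(3−2)(3−4) = (−5)·(−3)·1·(−1) = −15 ≡ 11, so v_2 = 11^{−1} = 6 (mod 13).
  i = 3 (α = 6): (6−8)(6−3)(6−2)(6−4) = (−2)·3·4·2 = −48 ≡ 4, so v_3 = 4^{−1} = 10 (mod 13).
  i = 4 (α = 2): (2−8)(2−3)(2−6)(2−4) = (−6)·(−1)·(−4)·(−2) = 48 ≡ 9, so v_4 = 9^{−1} = 3 (mod 13).
  i = 5 (α = 4): (4−8)(4−3)(4−6)(4−2) = (−4)·1·(−2)·2 = 16 ≡ 3, so v_5 = 3^{−1} = 9 (mod 13).
  v = [11, 6, 10, 3, 9].
Step 2: syndromes of r = [2, 9, 10, 3, 5] (all sums mod 13).
  S_0 = Σ v_i r_i = 11·2 + 6·9 + 10·10 + 3·3 + 9·5 = 230 ≡ 9.
  S_1 = Σ v_i α_i r_i = 11·8·2 + 6·3·9 + 10·6·10 + 3·2·3 + 9·4·5 = 1136 ≡ 5.
  α_i^2 mod 13 = [12, 9, 10, 4, 3].
  S_2 = Σ v_i α_i^2 r_i = 11·12·2 + 6·9·9 + 10·10·10 + 3·4·3 + 9·3·5 = 1921 ≡ 10.
  S = (9, 5, 10) ≠ 0, so r is not a codeword (an error is present).
Step 3: locate the error. For a single error e at position i, S_ℓ = v_i·e·α_i^ℓ, so α_err = S_1/S_0.
  S_0^{−1} = 9^{−1} = 3 (mod 13), so α_err = 5·3 = 15 ≡ 2 = α_4. Error position i = 4.
  Consistency check: S_2/S_1 = 10·8 = 80 ≡ 2 = α_err ✓ (single-error assumption holds).
Step 4: error magnitude e = S_0/v_4 = S_0·∏_{j≠4}(α_4 − α_j) = 9·9 = 81 ≡ 3 (mod 13).
Step 5: correct position 4: c_4 = r_4 − e = 3 − 3 ≡ 0 (mod 13). Hence c = [2, 9, 10, 0, 5].
  Check: interpolating c through the α_i gives m(x) = 8 + 9·x (degree < 2) with m(α_i) = c_i for every i, so c is indeed a codeword.


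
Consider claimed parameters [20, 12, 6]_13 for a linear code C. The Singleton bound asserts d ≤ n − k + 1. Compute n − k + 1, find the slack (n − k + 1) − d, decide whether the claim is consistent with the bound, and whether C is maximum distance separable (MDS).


Singleton RHS = n − k + 1 = 9, slack = 3, bound satisfied, not MDS.

Singleton bound: d ≤ n − k + 1.
Here n = 20, k = 12, so n − k + 1 = 9.
Given d = 6, check d ≤ 9: YES.
Slack = (n − k + 1) − d = 3.
The code is NOT MDS (slack = 3 > 0).
Description: the claimed parameters are [20, 12, 6]_13; such a code would be non-MDS.


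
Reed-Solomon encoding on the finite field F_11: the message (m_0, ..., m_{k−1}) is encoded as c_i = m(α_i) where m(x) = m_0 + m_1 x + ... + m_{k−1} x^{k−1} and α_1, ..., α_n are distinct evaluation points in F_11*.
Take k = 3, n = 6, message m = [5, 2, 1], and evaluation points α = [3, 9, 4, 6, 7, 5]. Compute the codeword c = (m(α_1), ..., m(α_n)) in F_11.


c = [9, 5, 7, 9, 2, 7]

Message polynomial: m(x) = 5 + 2·x + 1·x^2 (mod 11).
For each evaluation point α_i, compute m(α_i) mod 11:
  α_1 = 3: Horner steps 1 → 5 → 9, so m(3) = 9.
  α_2 = 9: Horner steps 1 → 0 → 5, so m(9) = 5.
  α_3 = 4: Horner steps 1 → 6 → 7, so m(4) = 7.
  α_4 = 6: Horner steps 1 → 8 → 9, so m(6) = 9.
  α_5 = 7: Horner steps 1 → 9 → 2, so m(7) = 2.
  α_6 = 5: Horner steps 1 → 7 → 7, so m(5) = 7.
Codeword c = [9, 5, 7, 9, 2, 7] ∈ F_11^6.


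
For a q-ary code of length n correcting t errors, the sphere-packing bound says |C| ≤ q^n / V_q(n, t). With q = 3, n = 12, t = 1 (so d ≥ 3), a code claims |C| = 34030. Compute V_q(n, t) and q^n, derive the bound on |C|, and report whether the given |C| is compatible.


V_q(n, t) = 25, q^n = 531441, Hamming bound = 21257, |C| = 34030 > bound (violated).

Step 1: Compute V_q(n, t) = Σ_{j=0}^1 C(n, j) (q−1)^j.
  j = 0: C(12,0)·(2)^0 = 1·1 = 1.
  j = 1: C(12,1)·(2)^1 = 12·2 = 24.
  V_q(n, t) = 1 + 24 = 25.
Step 2: q^n = 3^12 = 531441.
Step 3: Hamming bound ⌊q^n / V_q(n,t)⌋ = ⌊531441/25⌋ = 21257.
Step 4: Compare |C| = 34030 to 21257: violated.
The claimed |C| lies above the Hamming bound, so no 3-ary code of length 12 with d ≥ 3 can have 34030 codewords.


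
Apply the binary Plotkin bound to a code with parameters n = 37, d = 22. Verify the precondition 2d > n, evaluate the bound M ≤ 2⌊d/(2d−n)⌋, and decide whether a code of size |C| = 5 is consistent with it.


Plotkin bound M ≤ 6; given |C| = 5 ≤ bound (satisfied).

Check applicability: 2d = 44, n = 37.
2d − n = 7 > 0, so Plotkin applies.
Compute d/(2d−n) = 22/7 ≈ 3.1429.
⌊d/(2d−n)⌋ = 3.
Plotkin bound: M ≤ 2·3 = 6.
Given |C| = 5, check: satisfied.
This |C| is below the Plotkin bound.


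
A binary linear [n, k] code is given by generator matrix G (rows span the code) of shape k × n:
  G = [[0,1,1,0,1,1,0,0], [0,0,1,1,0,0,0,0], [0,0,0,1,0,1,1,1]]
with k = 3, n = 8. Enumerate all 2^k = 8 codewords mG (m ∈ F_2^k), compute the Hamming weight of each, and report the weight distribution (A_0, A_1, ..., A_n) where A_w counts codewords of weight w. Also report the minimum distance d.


Weight distribution: A_0 = 1, A_2 = 1, A_4 = 5, A_6 = 1. Minimum distance d = 2.

Enumerate all 2^3 = 8 messages m ∈ F_2^3.
For each, compute codeword c = mG in F_2^8, then tally its weight.
  m = 000 → c = 00000000, weight = 0.
  m = 100 → c = 01101100, weight = 4.
  m = 010 → c = 00110000, weight = 2.
  m = 110 → c = 01011100, weight = 4.
  m = 001 → c = 00010111, weight = 4.
  m = 101 → c = 01111011, weight = 6.
  m = 011 → c = 00100111, weight = 4.
  m = 111 → c = 01001011, weight = 4.
Tally weights:
  weight 0: 1 codewords.
  weight 2: 1 codewords.
  weight 4: 5 codewords.
  weight 6: 1 codewords.
Minimum distance d = smallest w > 0 with A_w > 0 = 2.
Sanity: Σ A_w = 8 = 2^3 = 8 ✓.


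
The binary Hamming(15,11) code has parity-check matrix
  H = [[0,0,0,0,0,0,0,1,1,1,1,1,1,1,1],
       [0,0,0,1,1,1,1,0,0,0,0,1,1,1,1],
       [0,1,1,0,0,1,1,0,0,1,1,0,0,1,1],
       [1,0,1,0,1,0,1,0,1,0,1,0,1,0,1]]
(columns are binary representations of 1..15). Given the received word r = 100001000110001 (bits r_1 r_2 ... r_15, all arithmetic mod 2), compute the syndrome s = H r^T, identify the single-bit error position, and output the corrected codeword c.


s = (1, 0, 0, 1)^T, error position = 9, corrected codeword c = 100001001110001

Compute s = H r^T mod 2 one row at a time:
  s_1 = 0 + 0 + 1 + 1 + 0 + 0 + 0 + 1 = 3 ≡ 1 (mod 2).
  s_2 = 0 + 0 + 1 + 0 + 0 + 0 + 0 + 1 = 2 ≡ 0 (mod 2).
  s_3 = 0 + 0 + 1 + 0 + 1 + 1 + 0 + 1 = 4 ≡ 0 (mod 2).
  s_4 = 1 + 0 + 0 + 0 + 0 + 1 + 0 + 1 = 3 ≡ 1 (mod 2).
s = (1, 0, 0, 1)^T — this equals column 9 of H (binary 1001), so error is at position 9.
Correct: flip bit 9 of r = 100001000110001 to get c = 100001001110001.


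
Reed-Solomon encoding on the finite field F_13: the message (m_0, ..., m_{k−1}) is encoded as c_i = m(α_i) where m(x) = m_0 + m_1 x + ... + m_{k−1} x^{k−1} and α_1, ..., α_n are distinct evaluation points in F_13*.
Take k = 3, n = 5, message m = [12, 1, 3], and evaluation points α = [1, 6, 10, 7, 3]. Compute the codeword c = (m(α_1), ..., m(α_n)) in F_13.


c = [3, 9, 10, 10, 3]

Message polynomial: m(x) = 12 + 1·x + 3·x^2 (mod 13).
For each evaluation point α_i, compute m(α_i) mod 13:
  α_1 = 1: Horner steps 3 → 4 → 3, so m(1) = 3.
  α_2 = 6: Horner steps 3 → 6 → 9, so m(6) = 9.
  α_3 = 10: Horner steps 3 → 5 → 10, so m(10) = 10.
  α_4 = 7: Horner steps 3 → 9 → 10, so m(7) = 10.
  α_5 = 3: Horner steps 3 → 10 → 3, so m(3) = 3.
Codeword c = [3, 9, 10, 10, 3] ∈ F_13^5.


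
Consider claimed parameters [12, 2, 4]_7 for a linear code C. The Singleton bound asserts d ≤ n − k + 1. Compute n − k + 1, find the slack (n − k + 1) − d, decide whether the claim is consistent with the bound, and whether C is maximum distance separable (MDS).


Singleton RHS = n − k + 1 = 11, slack = 7, bound satisfied, not MDS.

Singleton bound: d ≤ n − k + 1.
Here n = 12, k = 2, so n − k + 1 = 11.
Given d = 4, check d ≤ 11: YES.
Slack = (n − k + 1) − d = 7.
The code is NOT MDS (slack = 7 > 0).
Description: the claimed parameters are [12, 2, 4]_7; such a code would be non-MDS.
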